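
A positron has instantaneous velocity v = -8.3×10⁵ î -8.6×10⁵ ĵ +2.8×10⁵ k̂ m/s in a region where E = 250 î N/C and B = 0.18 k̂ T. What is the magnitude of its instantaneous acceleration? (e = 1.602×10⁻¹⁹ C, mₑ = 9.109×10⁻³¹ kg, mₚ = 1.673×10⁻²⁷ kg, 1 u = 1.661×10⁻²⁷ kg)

v×B = (-1.55×10⁵, 1.49×10⁵, 0) N/C.
E + v×B = (-1.55×10⁵, 1.49×10⁵, 0) N/C.
F = q(E + v×B) = (1.602×10⁻¹⁹ C)·(-1.55×10⁵, 1.49×10⁵, 0) = (-2.48×10⁻¹⁴, 2.39×10⁻¹⁴, 0) N.
|a| = |F|/m = 3.444×10⁻¹⁴/9.109×10⁻³¹ ≈ 3.78×10¹⁶ m/s².

|a| ≈ 3.78×10¹⁶ m/s²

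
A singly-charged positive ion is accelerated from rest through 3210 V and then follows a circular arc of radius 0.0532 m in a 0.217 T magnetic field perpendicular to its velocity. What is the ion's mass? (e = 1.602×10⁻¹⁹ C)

m ≈ 3.33×10⁻²⁷ kg

Combine |q|V = ½mv² and r = mv/(|q|B): eliminate v to get m = qB²r²/(2V).
m = (1.602×10⁻¹⁹)(0.217)²(0.0532)²/(2·3210) ≈ 3.33×10⁻²⁷ kg.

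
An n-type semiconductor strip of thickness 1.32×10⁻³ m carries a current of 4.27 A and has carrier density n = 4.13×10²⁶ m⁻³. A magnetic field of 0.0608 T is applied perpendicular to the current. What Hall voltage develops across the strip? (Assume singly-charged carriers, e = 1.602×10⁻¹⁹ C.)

V_H = IB/(n e t).
V_H = (4.27)(0.0608)/((4.13×10²⁶)(1.602×10⁻¹⁹)(1.32×10⁻³)) ≈ 2.97×10⁻⁶ V.

V_H ≈ 2.97×10⁻⁶ V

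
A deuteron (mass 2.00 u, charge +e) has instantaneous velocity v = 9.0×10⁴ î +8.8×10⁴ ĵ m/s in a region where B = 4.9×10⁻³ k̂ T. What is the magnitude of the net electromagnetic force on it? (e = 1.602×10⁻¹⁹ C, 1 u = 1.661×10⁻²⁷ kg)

v×B = (431, -441, 0) N/C.
F = q v×B = (1.602×10⁻¹⁹ C)·(431, -441, 0) = (6.91×10⁻¹⁷, -7.06×10⁻¹⁷, 0) N.
|F| = 9.88×10⁻¹⁷ N.

|F| ≈ 9.88×10⁻¹⁷ N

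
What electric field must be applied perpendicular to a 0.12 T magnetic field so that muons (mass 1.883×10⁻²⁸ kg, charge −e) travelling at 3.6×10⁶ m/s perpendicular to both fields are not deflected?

For straight-line motion qE = qvB, so E = vB.
E = 3.6×10⁶ × 0.12 = 4.3×10⁵ V/m.

E = 4.3×10⁵ V/m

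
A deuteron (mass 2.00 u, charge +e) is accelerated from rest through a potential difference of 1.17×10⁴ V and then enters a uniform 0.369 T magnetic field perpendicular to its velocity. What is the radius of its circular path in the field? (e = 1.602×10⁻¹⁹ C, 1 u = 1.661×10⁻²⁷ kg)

r ≈ 0.0597 m

Acceleration: |q|V = ½mv² ⇒ v = √(2|q|V/m) = √(2·1.602×10⁻¹⁹·1.17×10⁴/3.322×10⁻²⁷) ≈ 1.062×10⁶ m/s.
In the field: r = mv/(|q|B) = (3.322×10⁻²⁷)(1.062×10⁶)/((1.602×10⁻¹⁹)(0.369)) ≈ 0.0597 m.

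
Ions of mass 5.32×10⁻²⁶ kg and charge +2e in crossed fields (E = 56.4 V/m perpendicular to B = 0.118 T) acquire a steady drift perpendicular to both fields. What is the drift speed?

In crossed fields the guiding centre drifts at v_d = |E×B|/B² = E/B, independent of charge and mass.
v_d = 56.4/0.118 = 478 m/s.

v_d ≈ 478 m/s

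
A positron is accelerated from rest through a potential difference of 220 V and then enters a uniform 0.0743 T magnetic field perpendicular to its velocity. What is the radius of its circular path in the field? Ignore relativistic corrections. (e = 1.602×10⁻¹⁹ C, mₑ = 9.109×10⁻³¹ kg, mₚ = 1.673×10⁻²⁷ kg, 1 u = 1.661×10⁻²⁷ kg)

Acceleration: |q|V = ½mv² ⇒ v = √(2|q|V/m) = √(2·1.602×10⁻¹⁹·220/9.109×10⁻³¹) ≈ 8.797×10⁶ m/s.
In the field: r = mv/(|q|B) = (9.109×10⁻³¹)(8.797×10⁶)/((1.602×10⁻¹⁹)(0.0743)) ≈ 6.73×10⁻⁴ m.

r ≈ 6.73×10⁻⁴ m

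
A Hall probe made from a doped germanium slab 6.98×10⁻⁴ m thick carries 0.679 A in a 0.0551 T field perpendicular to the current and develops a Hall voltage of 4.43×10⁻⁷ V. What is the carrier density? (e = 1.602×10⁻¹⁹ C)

From V_H = IB/(n e t), n = IB/(V_H e t).
n = (0.679)(0.0551)/((4.43×10⁻⁷)(1.602×10⁻¹⁹)(6.98×10⁻⁴)) ≈ 7.55×10²⁶ m⁻³.

n ≈ 7.55×10²⁶ m⁻³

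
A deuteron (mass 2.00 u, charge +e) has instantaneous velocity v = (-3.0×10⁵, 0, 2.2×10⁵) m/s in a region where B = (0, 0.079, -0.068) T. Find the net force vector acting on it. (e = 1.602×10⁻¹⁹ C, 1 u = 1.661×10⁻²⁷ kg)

F ≈ (-2.78×10⁻¹⁵, -3.27×10⁻¹⁵, -3.80×10⁻¹⁵) N

v×B = (-1.74×10⁴, -2.04×10⁴, -2.37×10⁴) N/C.
F = q v×B = (1.602×10⁻¹⁹ C)·(-1.74×10⁴, -2.04×10⁴, -2.37×10⁴) = (-2.78×10⁻¹⁵, -3.27×10⁻¹⁵, -3.80×10⁻¹⁵) N.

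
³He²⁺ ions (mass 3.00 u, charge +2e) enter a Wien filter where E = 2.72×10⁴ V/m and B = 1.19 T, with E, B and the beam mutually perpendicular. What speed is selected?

v = 2.29×10⁴ m/s

For undeflected motion the electric and magnetic forces balance: qE = qvB.
v = E/B = 2.72×10⁴/1.19 = 2.29×10⁴ m/s.
The result is independent of the particle's charge and mass.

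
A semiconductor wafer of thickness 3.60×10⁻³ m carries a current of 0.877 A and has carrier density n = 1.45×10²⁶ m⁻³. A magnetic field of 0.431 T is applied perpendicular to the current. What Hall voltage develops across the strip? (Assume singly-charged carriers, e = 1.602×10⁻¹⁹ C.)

V_H = IB/(n e t).
V_H = (0.877)(0.431)/((1.45×10²⁶)(1.602×10⁻¹⁹)(3.60×10⁻³)) ≈ 4.52×10⁻⁶ V.

V_H ≈ 4.52×10⁻⁶ V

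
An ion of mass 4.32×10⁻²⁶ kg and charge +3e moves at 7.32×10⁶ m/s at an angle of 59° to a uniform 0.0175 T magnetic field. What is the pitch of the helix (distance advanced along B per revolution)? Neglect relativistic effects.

p ≈ 122 m

v∥ = v cosθ = 7.32×10⁶·cos59° ≈ 3.770×10⁶ m/s.
T = 2πm/(|q|B) = 2π(4.32×10⁻²⁶)/((4.806×10⁻¹⁹)(0.0175)) ≈ 3.227×10⁻⁵ s.
pitch = v∥ T = (3.770×10⁶)(3.227×10⁻⁵) ≈ 122 m.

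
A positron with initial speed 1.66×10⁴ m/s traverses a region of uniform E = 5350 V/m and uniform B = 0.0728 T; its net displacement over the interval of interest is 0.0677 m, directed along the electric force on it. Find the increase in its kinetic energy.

ΔKE ≈ 5.80×10⁻¹⁷ J

The magnetic force is always ⟂ v and does no work; only the electric force changes KE.
ΔKE = F_E · d = |q|E d = (1.602×10⁻¹⁹)(5350)(0.0677) ≈ 5.80×10⁻¹⁷ J.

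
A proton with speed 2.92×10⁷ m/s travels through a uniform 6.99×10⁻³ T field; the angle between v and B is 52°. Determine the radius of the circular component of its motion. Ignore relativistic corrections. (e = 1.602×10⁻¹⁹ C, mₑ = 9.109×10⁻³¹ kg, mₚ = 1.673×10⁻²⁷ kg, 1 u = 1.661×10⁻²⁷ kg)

r ≈ 34.4 m

v⊥ = v sinθ = 2.92×10⁷·sin52° ≈ 2.301×10⁷ m/s.
r = m v⊥/(|q|B) = (1.673×10⁻²⁷)(2.301×10⁷)/((1.602×10⁻¹⁹)(6.99×10⁻³)) ≈ 34.4 m.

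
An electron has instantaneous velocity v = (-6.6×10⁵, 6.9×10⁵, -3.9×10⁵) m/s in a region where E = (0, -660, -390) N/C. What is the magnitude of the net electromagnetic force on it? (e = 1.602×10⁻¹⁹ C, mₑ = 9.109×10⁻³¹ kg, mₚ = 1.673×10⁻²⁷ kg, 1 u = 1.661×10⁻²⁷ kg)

Only an electric field acts, so F = qE = (−1.602×10⁻¹⁹ C)·(0, -660, -390) = (0, 1.06×10⁻¹⁶, 6.25×10⁻¹⁷) N.
|F| = 1.23×10⁻¹⁶ N.

|F| ≈ 1.23×10⁻¹⁶ N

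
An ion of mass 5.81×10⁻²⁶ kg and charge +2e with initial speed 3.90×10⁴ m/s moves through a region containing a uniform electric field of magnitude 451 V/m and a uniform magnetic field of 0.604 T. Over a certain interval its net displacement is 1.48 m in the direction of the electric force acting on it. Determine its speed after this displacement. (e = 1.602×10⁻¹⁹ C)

v_f ≈ 9.42×10⁴ m/s

B does no work; ΔKE = |q|E d.
½mv_f² = ½mv₀² + |q|Ed = ½(5.81×10⁻²⁶)(3.90×10⁴)² + (3.204×10⁻¹⁹)(451)(1.48) ≈ 4.419×10⁻¹⁷ J + 2.139×10⁻¹⁶ J ≈ 2.580×10⁻¹⁶ J.
v_f = √(2·2.580×10⁻¹⁶/5.81×10⁻²⁶) ≈ 9.42×10⁴ m/s.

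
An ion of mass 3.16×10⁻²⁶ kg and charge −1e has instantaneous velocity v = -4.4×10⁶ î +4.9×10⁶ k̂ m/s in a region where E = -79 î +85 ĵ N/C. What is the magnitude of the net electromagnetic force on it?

|F| ≈ 1.86×10⁻¹⁷ N

Only an electric field acts, so F = qE = (−1.602×10⁻¹⁹ C)·(-79.0, 85.0, 0) = (1.27×10⁻¹⁷, -1.36×10⁻¹⁷, 0) N.
|F| = 1.86×10⁻¹⁷ N.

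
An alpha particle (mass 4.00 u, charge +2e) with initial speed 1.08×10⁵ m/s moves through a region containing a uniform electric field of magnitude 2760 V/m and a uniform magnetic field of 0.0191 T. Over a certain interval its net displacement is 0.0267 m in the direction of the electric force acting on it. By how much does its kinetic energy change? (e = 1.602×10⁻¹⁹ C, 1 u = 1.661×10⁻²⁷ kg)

ΔKE ≈ 2.36×10⁻¹⁷ J

The magnetic force is always ⟂ v and does no work; only the electric force changes KE.
ΔKE = F_E · d = |q|E d = (3.204×10⁻¹⁹)(2760)(0.0267) ≈ 2.36×10⁻¹⁷ J.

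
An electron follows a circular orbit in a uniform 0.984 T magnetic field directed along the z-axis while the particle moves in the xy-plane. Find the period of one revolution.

T ≈ 3.63×10⁻¹¹ s

The cyclotron period depends only on m, q, B: T = 2πm/(|q|B).
T = 2π(9.109×10⁻³¹)/((1.602×10⁻¹⁹)(0.984)) ≈ 3.63×10⁻¹¹ s.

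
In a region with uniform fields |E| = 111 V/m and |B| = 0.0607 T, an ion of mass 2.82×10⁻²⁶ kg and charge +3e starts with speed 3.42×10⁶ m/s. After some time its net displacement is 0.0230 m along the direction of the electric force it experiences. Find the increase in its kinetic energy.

ΔKE ≈ 1.23×10⁻¹⁸ J

The magnetic force is always ⟂ v and does no work; only the electric force changes KE.
ΔKE = F_E · d = |q|E d = (4.806×10⁻¹⁹)(111)(0.0230) ≈ 1.23×10⁻¹⁸ J.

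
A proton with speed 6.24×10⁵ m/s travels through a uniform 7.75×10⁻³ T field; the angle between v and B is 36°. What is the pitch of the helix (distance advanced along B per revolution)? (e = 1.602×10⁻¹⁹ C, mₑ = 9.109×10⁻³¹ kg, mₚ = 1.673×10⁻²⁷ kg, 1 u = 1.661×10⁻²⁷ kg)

p ≈ 4.27 m

v∥ = v cosθ = 6.24×10⁵·cos36° ≈ 5.048×10⁵ m/s.
T = 2πm/(|q|B) = 2π(1.673×10⁻²⁷)/((1.602×10⁻¹⁹)(7.75×10⁻³)) ≈ 8.467×10⁻⁶ s.
pitch = v∥ T = (5.048×10⁵)(8.467×10⁻⁶) ≈ 4.27 m.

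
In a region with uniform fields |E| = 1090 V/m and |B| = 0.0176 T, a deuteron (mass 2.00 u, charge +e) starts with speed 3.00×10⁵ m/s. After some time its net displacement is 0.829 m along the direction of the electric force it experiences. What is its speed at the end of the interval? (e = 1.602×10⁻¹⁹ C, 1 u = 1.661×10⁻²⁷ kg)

B does no work; ΔKE = |q|E d.
½mv_f² = ½mv₀² + |q|Ed = ½(3.322×10⁻²⁷)(3.00×10⁵)² + (1.602×10⁻¹⁹)(1090)(0.829) ≈ 1.495×10⁻¹⁶ J + 1.448×10⁻¹⁶ J ≈ 2.942×10⁻¹⁶ J.
v_f = √(2·2.942×10⁻¹⁶/3.322×10⁻²⁷) ≈ 4.21×10⁵ m/s.

v_f ≈ 4.21×10⁵ m/s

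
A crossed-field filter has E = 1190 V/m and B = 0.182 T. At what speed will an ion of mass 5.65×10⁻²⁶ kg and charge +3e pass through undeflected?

Straight-line motion ⇒ electric and magnetic forces cancel, so E = vB.
v = E/B = 1190/0.182 = 6540 m/s.
The result is independent of the particle's charge and mass.

v = 6540 m/s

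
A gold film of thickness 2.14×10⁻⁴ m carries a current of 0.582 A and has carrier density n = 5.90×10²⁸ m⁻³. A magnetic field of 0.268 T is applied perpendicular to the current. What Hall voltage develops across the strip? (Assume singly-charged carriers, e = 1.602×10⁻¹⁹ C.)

V_H ≈ 7.71×10⁻⁸ V

V_H = IB/(n e t).
V_H = (0.582)(0.268)/((5.90×10²⁸)(1.602×10⁻¹⁹)(2.14×10⁻⁴)) ≈ 7.71×10⁻⁸ V.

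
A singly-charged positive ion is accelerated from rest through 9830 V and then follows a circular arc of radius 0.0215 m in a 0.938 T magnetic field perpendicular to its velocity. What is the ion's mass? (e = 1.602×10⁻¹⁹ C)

m ≈ 3.31×10⁻²⁷ kg

Combine |q|V = ½mv² and r = mv/(|q|B): eliminate v to get m = qB²r²/(2V).
m = (1.602×10⁻¹⁹)(0.938)²(0.0215)²/(2·9830) ≈ 3.31×10⁻²⁷ kg.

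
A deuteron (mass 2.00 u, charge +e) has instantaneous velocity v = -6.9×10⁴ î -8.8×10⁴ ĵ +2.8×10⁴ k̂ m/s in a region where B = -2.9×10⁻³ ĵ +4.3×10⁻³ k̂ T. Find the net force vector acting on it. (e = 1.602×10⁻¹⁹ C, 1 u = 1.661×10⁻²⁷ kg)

v×B = (-297, 297, 200) N/C.
F = q v×B = (1.602×10⁻¹⁹ C)·(-297, 297, 200) = (-4.76×10⁻¹⁷, 4.75×10⁻¹⁷, 3.21×10⁻¹⁷) N.

F ≈ (-4.76×10⁻¹⁷, 4.75×10⁻¹⁷, 3.21×10⁻¹⁷) N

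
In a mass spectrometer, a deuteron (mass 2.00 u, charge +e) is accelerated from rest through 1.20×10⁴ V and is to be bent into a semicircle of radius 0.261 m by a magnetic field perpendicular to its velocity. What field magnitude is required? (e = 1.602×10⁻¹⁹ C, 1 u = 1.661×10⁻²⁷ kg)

B ≈ 0.0855 T

v = √(2|q|V/m) = √(2·1.602×10⁻¹⁹·1.20×10⁴/3.322×10⁻²⁷) ≈ 1.076×10⁶ m/s.
B = mv/(|q|r) = (3.322×10⁻²⁷)(1.076×10⁶)/((1.602×10⁻¹⁹)(0.261)) ≈ 0.0855 T.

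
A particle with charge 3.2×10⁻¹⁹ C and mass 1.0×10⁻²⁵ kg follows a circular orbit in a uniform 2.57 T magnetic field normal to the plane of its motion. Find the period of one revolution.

T ≈ 7.64×10⁻⁷ s

The cyclotron period depends only on m, q, B: T = 2πm/(|q|B).
T = 2π(1.0×10⁻²⁵)/((3.2×10⁻¹⁹)(2.57)) ≈ 7.64×10⁻⁷ s.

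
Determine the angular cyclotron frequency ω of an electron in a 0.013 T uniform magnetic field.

ω ≈ 2.3×10⁹ rad/s

ω = |q|B/m.
ω = (1.602×10⁻¹⁹)(0.013)/9.109×10⁻³¹ ≈ 2.3×10⁹ rad/s.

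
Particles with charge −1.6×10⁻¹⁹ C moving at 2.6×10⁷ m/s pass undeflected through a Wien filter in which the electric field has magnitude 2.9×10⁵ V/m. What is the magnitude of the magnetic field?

Balance of forces in the selector: qE = qvB ⇒ B = E/v.
B = 2.9×10⁵/2.6×10⁷ = 0.011 T.

B = 0.011 T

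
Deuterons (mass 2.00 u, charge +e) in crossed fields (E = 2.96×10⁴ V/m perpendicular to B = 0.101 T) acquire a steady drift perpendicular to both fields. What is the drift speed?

The steady drift has the magnetic force balancing the electric force, so v_d = E/B.
v_d = 2.96×10⁴/0.101 = 2.93×10⁵ m/s.

v_d ≈ 2.93×10⁵ m/s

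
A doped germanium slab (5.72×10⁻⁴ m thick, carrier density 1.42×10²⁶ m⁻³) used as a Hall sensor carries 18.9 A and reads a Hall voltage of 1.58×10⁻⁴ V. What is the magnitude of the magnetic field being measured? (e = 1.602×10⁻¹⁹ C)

From V_H = IB/(n e t), B = V_H n e t / I.
B = (1.58×10⁻⁴)(1.42×10²⁶)(1.602×10⁻¹⁹)(5.72×10⁻⁴)/18.9 ≈ 0.109 T.

B ≈ 0.109 T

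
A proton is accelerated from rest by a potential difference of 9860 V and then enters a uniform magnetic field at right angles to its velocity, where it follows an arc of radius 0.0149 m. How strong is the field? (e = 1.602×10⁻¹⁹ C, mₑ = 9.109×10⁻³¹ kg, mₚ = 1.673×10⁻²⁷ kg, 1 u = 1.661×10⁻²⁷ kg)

v = √(2|q|V/m) = √(2·1.602×10⁻¹⁹·9860/1.673×10⁻²⁷) ≈ 1.374×10⁶ m/s.
B = mv/(|q|r) = (1.673×10⁻²⁷)(1.374×10⁶)/((1.602×10⁻¹⁹)(0.0149)) ≈ 0.963 T.

B ≈ 0.963 T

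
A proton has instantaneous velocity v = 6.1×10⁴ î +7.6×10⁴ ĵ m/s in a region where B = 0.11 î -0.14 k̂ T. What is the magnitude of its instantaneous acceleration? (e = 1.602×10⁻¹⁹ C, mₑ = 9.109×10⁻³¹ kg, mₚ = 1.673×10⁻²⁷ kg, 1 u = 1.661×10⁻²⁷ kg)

|a| ≈ 1.53×10¹² m/s²

v×B = (-1.06×10⁴, 8540, -8360) N/C.
F = q v×B = (1.602×10⁻¹⁹ C)·(-1.06×10⁴, 8540, -8360) = (-1.70×10⁻¹⁵, 1.37×10⁻¹⁵, -1.34×10⁻¹⁵) N.
|a| = |F|/m = 2.563×10⁻¹⁵/1.673×10⁻²⁷ ≈ 1.53×10¹² m/s².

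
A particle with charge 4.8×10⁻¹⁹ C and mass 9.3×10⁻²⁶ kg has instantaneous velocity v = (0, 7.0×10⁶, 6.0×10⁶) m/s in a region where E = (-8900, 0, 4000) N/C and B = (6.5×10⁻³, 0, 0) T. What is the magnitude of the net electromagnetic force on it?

|F| ≈ 2.77×10⁻¹⁴ N

v×B = (0, 3.90×10⁴, -4.55×10⁴) N/C.
E + v×B = (-8900, 3.90×10⁴, -4.15×10⁴) N/C.
F = q(E + v×B) = (4.8×10⁻¹⁹ C)·(-8900, 3.90×10⁴, -4.15×10⁴) = (-4.27×10⁻¹⁵, 1.87×10⁻¹⁴, -1.99×10⁻¹⁴) N.
|F| = 2.77×10⁻¹⁴ N.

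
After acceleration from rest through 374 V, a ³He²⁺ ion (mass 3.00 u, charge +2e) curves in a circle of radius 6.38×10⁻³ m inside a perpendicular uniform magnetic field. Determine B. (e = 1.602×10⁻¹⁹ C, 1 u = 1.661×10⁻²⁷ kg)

v = √(2|q|V/m) = √(2·3.204×10⁻¹⁹·374/4.983×10⁻²⁷) ≈ 2.193×10⁵ m/s.
B = mv/(|q|r) = (4.983×10⁻²⁷)(2.193×10⁵)/((3.204×10⁻¹⁹)(6.38×10⁻³)) ≈ 0.535 T.

B ≈ 0.535 T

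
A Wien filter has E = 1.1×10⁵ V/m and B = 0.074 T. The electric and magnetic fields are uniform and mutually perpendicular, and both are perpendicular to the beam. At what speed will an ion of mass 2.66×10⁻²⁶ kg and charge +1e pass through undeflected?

v = 1.5×10⁶ m/s

For undeflected motion the electric and magnetic forces balance: qE = qvB.
v = E/B = 1.1×10⁵/0.074 = 1.5×10⁶ m/s.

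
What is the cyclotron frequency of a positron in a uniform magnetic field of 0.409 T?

f = |q|B/(2πm).
f = (1.602×10⁻¹⁹)(0.409)/(2π·9.109×10⁻³¹) ≈ 1.14×10¹⁰ Hz.

f ≈ 1.14×10¹⁰ Hz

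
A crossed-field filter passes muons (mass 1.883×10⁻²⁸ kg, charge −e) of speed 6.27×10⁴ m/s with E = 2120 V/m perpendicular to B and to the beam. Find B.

Balance of forces in the selector: qE = qvB ⇒ B = E/v.
B = 2120/6.27×10⁴ = 0.0338 T.

B = 0.0338 T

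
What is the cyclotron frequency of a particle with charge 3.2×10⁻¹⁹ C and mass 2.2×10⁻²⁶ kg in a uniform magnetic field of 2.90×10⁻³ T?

f ≈ 6710 Hz

f = |q|B/(2πm).
f = (3.2×10⁻¹⁹)(2.90×10⁻³)/(2π·2.2×10⁻²⁶) ≈ 6710 Hz.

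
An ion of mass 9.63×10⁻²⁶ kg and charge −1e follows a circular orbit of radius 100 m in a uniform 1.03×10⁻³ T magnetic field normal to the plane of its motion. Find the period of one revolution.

T ≈ 3.67×10⁻³ s

The cyclotron period depends only on m, q, B: T = 2πm/(|q|B).
T = 2π(9.63×10⁻²⁶)/((1.602×10⁻¹⁹)(1.03×10⁻³)) ≈ 3.67×10⁻³ s.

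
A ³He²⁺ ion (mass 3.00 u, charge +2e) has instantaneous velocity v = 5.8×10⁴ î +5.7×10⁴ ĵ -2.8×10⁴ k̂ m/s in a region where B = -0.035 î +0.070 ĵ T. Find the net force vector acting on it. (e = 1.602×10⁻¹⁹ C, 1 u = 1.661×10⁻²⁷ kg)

F ≈ (6.28×10⁻¹⁶, 3.14×10⁻¹⁶, 1.94×10⁻¹⁵) N

v×B = (1960, 980, 6060) N/C.
F = q v×B = (3.204×10⁻¹⁹ C)·(1960, 980, 6060) = (6.28×10⁻¹⁶, 3.14×10⁻¹⁶, 1.94×10⁻¹⁵) N.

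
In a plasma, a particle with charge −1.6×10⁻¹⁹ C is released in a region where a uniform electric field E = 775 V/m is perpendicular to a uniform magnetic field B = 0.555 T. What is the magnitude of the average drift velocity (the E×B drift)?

v_d ≈ 1400 m/s

In crossed fields the guiding centre drifts at v_d = |E×B|/B² = E/B, independent of charge and mass.
v_d = 775/0.555 = 1400 m/s.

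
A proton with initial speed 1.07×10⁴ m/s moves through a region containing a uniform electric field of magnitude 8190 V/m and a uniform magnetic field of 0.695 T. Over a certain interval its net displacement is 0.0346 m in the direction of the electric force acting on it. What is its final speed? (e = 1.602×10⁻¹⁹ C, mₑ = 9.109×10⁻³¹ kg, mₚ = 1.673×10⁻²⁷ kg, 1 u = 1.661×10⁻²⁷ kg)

B does no work; ΔKE = |q|E d.
½mv_f² = ½mv₀² + |q|Ed = ½(1.673×10⁻²⁷)(1.07×10⁴)² + (1.602×10⁻¹⁹)(8190)(0.0346) ≈ 9.577×10⁻²⁰ J + 4.540×10⁻¹⁷ J ≈ 4.549×10⁻¹⁷ J.
v_f = √(2·4.549×10⁻¹⁷/1.673×10⁻²⁷) ≈ 2.33×10⁵ m/s.

v_f ≈ 2.33×10⁵ m/s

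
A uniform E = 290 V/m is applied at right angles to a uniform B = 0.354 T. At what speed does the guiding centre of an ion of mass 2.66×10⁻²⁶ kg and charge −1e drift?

v_d ≈ 819 m/s

The E×B drift speed is v_d = E/B.
v_d = 290/0.354 = 819 m/s.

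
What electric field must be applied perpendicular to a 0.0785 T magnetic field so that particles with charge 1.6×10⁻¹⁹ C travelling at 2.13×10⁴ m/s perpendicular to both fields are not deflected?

E = 1670 V/m

For straight-line motion qE = qvB, so E = vB.
E = 2.13×10⁴ × 0.0785 = 1670 V/m.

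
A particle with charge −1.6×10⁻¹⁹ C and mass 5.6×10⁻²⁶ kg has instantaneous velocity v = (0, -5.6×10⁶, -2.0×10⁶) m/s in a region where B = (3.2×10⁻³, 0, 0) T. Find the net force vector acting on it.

v×B = (0, -6400, 1.79×10⁴) N/C.
F = q v×B = (−1.6×10⁻¹⁹ C)·(0, -6400, 1.79×10⁴) = (0, 1.02×10⁻¹⁵, -2.87×10⁻¹⁵) N.

F ≈ (0, 1.02×10⁻¹⁵, -2.87×10⁻¹⁵) N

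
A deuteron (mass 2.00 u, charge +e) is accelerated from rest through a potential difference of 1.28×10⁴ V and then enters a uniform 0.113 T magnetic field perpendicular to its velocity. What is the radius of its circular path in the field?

Acceleration: |q|V = ½mv² ⇒ v = √(2|q|V/m) = √(2·1.602×10⁻¹⁹·1.28×10⁴/3.322×10⁻²⁷) ≈ 1.111×10⁶ m/s.
In the field: r = mv/(|q|B) = (3.322×10⁻²⁷)(1.111×10⁶)/((1.602×10⁻¹⁹)(0.113)) ≈ 0.204 m.

r ≈ 0.204 m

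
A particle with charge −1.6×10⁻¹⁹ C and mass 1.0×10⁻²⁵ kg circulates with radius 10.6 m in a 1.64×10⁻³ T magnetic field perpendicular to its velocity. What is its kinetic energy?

KE ≈ 3.87×10⁻¹⁷ J

v = |q|Br/m, then KE = ½mv² = (qBr)²/(2m).
v = (1.6×10⁻¹⁹)(1.64×10⁻³)(10.6)/1.0×10⁻²⁵ ≈ 2.781×10⁴ m/s.
KE = ½(1.0×10⁻²⁵)(2.781×10⁴)² ≈ 3.87×10⁻¹⁷ J.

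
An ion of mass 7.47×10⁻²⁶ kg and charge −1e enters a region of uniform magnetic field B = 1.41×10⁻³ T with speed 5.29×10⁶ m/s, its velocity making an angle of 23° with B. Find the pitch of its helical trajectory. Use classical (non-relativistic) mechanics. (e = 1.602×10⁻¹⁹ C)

p ≈ 1.01×10⁴ m

v∥ = v cosθ = 5.29×10⁶·cos23° ≈ 4.869×10⁶ m/s.
T = 2πm/(|q|B) = 2π(7.47×10⁻²⁶)/((1.602×10⁻¹⁹)(1.41×10⁻³)) ≈ 2.078×10⁻³ s.
pitch = v∥ T = (4.869×10⁶)(2.078×10⁻³) ≈ 1.01×10⁴ m.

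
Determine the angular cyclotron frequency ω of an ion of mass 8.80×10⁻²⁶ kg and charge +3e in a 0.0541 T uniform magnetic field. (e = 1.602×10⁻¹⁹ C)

ω = |q|B/m.
ω = (4.806×10⁻¹⁹)(0.0541)/8.80×10⁻²⁶ ≈ 2.95×10⁵ rad/s.

ω ≈ 2.95×10⁵ rad/s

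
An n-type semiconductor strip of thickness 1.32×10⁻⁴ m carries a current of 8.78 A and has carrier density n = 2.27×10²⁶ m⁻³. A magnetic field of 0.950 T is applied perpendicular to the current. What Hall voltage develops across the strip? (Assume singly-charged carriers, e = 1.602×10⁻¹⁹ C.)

V_H = IB/(n e t).
V_H = (8.78)(0.950)/((2.27×10²⁶)(1.602×10⁻¹⁹)(1.32×10⁻⁴)) ≈ 1.74×10⁻³ V.

V_H ≈ 1.74×10⁻³ V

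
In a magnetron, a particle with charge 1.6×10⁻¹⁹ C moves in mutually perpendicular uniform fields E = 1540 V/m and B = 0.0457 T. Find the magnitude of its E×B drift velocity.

The steady drift has the magnetic force balancing the electric force, so v_d = E/B.
v_d = 1540/0.0457 = 3.37×10⁴ m/s.

v_d ≈ 3.37×10⁴ m/s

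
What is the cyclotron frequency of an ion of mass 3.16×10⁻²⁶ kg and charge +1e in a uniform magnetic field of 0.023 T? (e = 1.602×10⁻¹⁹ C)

f = |q|B/(2πm).
f = (1.602×10⁻¹⁹)(0.023)/(2π·3.16×10⁻²⁶) ≈ 1.9×10⁴ Hz.

f ≈ 1.9×10⁴ Hz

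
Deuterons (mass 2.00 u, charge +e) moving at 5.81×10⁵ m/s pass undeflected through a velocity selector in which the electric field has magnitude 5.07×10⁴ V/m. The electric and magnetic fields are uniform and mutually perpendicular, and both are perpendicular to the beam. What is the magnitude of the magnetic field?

Balance of forces in the selector: qE = qvB ⇒ B = E/v.
B = 5.07×10⁴/5.81×10⁵ = 0.0873 T.

B = 0.0873 T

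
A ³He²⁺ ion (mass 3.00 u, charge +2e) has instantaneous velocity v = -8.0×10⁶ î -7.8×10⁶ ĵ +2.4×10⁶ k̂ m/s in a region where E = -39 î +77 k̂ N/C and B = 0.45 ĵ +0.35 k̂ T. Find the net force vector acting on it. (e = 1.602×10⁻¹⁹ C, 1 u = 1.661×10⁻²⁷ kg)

v×B = (-3.81×10⁶, 2.80×10⁶, -3.60×10⁶) N/C.
E + v×B = (-3.81×10⁶, 2.80×10⁶, -3.60×10⁶) N/C.
F = q(E + v×B) = (3.204×10⁻¹⁹ C)·(-3.81×10⁶, 2.80×10⁶, -3.60×10⁶) = (-1.22×10⁻¹², 8.97×10⁻¹³, -1.15×10⁻¹²) N.

F ≈ (-1.22×10⁻¹², 8.97×10⁻¹³, -1.15×10⁻¹²) N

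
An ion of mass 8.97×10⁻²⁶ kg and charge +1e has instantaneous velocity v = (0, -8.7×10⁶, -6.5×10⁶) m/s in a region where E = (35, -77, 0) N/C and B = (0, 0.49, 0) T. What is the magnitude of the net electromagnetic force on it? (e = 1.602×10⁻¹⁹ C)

|F| ≈ 5.10×10⁻¹³ N

v×B = (3.18×10⁶, 0, 0) N/C.
E + v×B = (3.19×10⁶, -77.0, 0) N/C.
F = q(E + v×B) = (1.602×10⁻¹⁹ C)·(3.19×10⁶, -77.0, 0) = (5.10×10⁻¹³, -1.23×10⁻¹⁷, 0) N.
|F| = 5.10×10⁻¹³ N.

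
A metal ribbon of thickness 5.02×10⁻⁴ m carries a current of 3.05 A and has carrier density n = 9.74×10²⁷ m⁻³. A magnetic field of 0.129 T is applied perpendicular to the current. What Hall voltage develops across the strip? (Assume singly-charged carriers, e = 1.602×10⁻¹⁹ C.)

V_H = IB/(n e t).
V_H = (3.05)(0.129)/((9.74×10²⁷)(1.602×10⁻¹⁹)(5.02×10⁻⁴)) ≈ 5.02×10⁻⁷ V.

V_H ≈ 5.02×10⁻⁷ V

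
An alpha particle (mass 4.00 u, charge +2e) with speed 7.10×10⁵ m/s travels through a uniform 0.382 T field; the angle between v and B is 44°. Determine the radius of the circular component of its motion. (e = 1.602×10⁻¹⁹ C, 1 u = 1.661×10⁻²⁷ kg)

r ≈ 0.0268 m

v⊥ = v sinθ = 7.10×10⁵·sin44° ≈ 4.932×10⁵ m/s.
r = m v⊥/(|q|B) = (6.644×10⁻²⁷)(4.932×10⁵)/((3.204×10⁻¹⁹)(0.382)) ≈ 0.0268 m.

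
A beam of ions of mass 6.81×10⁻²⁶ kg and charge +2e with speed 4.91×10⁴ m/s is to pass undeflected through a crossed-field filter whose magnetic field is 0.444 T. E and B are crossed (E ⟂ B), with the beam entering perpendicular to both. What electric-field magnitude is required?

E = 2.18×10⁴ V/m

For straight-line motion qE = qvB, so E = vB.
E = 4.91×10⁴ × 0.444 = 2.18×10⁴ V/m.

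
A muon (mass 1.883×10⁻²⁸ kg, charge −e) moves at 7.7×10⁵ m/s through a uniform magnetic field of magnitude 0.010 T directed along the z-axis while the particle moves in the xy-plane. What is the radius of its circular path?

r ≈ 0.091 m

The magnetic force provides the centripetal force: |q|vB = mv²/r.
r = mv/(|q|B) = (1.883×10⁻²⁸)(7.7×10⁵)/((1.602×10⁻¹⁹)(0.010)) ≈ 0.091 m.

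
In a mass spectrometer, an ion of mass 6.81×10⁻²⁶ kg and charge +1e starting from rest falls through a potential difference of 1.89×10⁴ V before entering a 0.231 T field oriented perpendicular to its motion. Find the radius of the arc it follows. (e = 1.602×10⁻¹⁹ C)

r ≈ 0.549 m

Acceleration: |q|V = ½mv² ⇒ v = √(2|q|V/m) = √(2·1.602×10⁻¹⁹·1.89×10⁴/6.81×10⁻²⁶) ≈ 2.982×10⁵ m/s.
In the field: r = mv/(|q|B) = (6.81×10⁻²⁶)(2.982×10⁵)/((1.602×10⁻¹⁹)(0.231)) ≈ 0.549 m.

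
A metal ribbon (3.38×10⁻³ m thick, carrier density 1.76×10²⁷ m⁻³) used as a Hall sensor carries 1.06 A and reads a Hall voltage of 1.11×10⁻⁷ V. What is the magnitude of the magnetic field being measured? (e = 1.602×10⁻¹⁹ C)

B ≈ 0.0998 T

From V_H = IB/(n e t), B = V_H n e t / I.
B = (1.11×10⁻⁷)(1.76×10²⁷)(1.602×10⁻¹⁹)(3.38×10⁻³)/1.06 ≈ 0.0998 T.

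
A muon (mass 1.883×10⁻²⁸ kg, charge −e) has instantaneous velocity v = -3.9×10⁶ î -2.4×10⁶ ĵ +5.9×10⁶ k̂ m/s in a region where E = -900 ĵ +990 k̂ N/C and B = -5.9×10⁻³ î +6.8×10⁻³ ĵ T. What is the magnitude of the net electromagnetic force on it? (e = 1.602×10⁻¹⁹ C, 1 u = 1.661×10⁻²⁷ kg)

v×B = (-4.01×10⁴, -3.48×10⁴, -4.07×10⁴) N/C.
E + v×B = (-4.01×10⁴, -3.57×10⁴, -3.97×10⁴) N/C.
F = q(E + v×B) = (−1.602×10⁻¹⁹ C)·(-4.01×10⁴, -3.57×10⁴, -3.97×10⁴) = (6.43×10⁻¹⁵, 5.72×10⁻¹⁵, 6.36×10⁻¹⁵) N.
|F| = 1.07×10⁻¹⁴ N.

|F| ≈ 1.07×10⁻¹⁴ N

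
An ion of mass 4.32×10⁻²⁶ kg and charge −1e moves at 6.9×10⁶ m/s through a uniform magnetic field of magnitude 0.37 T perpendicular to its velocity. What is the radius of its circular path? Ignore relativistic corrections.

The magnetic force provides the centripetal force: |q|vB = mv²/r.
r = mv/(|q|B) = (4.32×10⁻²⁶)(6.9×10⁶)/((1.602×10⁻¹⁹)(0.37)) ≈ 5.0 m.

r ≈ 5.0 m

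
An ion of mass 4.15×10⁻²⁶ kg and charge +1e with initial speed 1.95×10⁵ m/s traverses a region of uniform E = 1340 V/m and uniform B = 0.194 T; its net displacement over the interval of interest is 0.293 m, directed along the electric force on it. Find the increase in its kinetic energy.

The magnetic force is always ⟂ v and does no work; only the electric force changes KE.
ΔKE = F_E · d = |q|E d = (1.602×10⁻¹⁹)(1340)(0.293) ≈ 6.29×10⁻¹⁷ J.

ΔKE ≈ 6.29×10⁻¹⁷ J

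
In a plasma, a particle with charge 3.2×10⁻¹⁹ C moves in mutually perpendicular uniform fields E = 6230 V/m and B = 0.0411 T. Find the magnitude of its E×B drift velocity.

In crossed fields the guiding centre drifts at v_d = |E×B|/B² = E/B, independent of charge and mass.
v_d = 6230/0.0411 = 1.52×10⁵ m/s.

v_d ≈ 1.52×10⁵ m/s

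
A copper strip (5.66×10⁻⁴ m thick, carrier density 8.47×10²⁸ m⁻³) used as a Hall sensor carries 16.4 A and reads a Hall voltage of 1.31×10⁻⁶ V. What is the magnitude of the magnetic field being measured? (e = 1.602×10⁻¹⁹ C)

B ≈ 0.613 T

From V_H = IB/(n e t), B = V_H n e t / I.
B = (1.31×10⁻⁶)(8.47×10²⁸)(1.602×10⁻¹⁹)(5.66×10⁻⁴)/16.4 ≈ 0.613 T.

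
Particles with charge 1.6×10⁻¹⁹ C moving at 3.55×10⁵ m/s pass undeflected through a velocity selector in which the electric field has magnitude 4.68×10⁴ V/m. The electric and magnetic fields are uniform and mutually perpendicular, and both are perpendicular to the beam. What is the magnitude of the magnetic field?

B = 0.132 T

Balance of forces in the selector: qE = qvB ⇒ B = E/v.
B = 4.68×10⁴/3.55×10⁵ = 0.132 T.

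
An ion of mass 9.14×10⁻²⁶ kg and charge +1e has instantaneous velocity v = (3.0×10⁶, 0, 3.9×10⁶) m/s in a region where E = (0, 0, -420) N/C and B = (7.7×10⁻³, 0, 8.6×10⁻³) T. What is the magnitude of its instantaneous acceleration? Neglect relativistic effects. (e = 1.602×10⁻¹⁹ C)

|a| ≈ 7.45×10⁹ m/s²

v×B = (0, 4230, 0) N/C.
E + v×B = (0, 4230, -420) N/C.
F = q(E + v×B) = (1.602×10⁻¹⁹ C)·(0, 4230, -420) = (0, 6.78×10⁻¹⁶, -6.73×10⁻¹⁷) N.
|a| = |F|/m = 6.810×10⁻¹⁶/9.14×10⁻²⁶ ≈ 7.45×10⁹ m/s².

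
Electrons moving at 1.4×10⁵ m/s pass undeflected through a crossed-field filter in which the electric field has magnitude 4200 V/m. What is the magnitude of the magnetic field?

Balance of forces in the selector: qE = qvB ⇒ B = E/v.
B = 4200/1.4×10⁵ = 0.030 T.

B = 0.030 T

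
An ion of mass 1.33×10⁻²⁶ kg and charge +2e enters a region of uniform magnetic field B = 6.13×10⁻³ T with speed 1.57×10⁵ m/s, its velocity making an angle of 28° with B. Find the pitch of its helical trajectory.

v∥ = v cosθ = 1.57×10⁵·cos28° ≈ 1.386×10⁵ m/s.
T = 2πm/(|q|B) = 2π(1.33×10⁻²⁶)/((3.204×10⁻¹⁹)(6.13×10⁻³)) ≈ 4.255×10⁻⁵ s.
pitch = v∥ T = (1.386×10⁵)(4.255×10⁻⁵) ≈ 5.90 m.

p ≈ 5.90 m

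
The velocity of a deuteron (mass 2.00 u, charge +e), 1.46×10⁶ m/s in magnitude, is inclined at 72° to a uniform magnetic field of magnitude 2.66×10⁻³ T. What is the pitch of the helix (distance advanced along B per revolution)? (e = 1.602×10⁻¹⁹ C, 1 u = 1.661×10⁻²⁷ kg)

v∥ = v cosθ = 1.46×10⁶·cos72° ≈ 4.512×10⁵ m/s.
T = 2πm/(|q|B) = 2π(3.322×10⁻²⁷)/((1.602×10⁻¹⁹)(2.66×10⁻³)) ≈ 4.898×10⁻⁵ s.
pitch = v∥ T = (4.512×10⁵)(4.898×10⁻⁵) ≈ 22.1 m.

p ≈ 22.1 m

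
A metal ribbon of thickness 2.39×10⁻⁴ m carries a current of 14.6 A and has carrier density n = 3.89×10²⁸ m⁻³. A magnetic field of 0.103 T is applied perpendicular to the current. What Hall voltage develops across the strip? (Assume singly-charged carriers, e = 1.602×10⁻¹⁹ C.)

V_H ≈ 1.01×10⁻⁶ V

V_H = IB/(n e t).
V_H = (14.6)(0.103)/((3.89×10²⁸)(1.602×10⁻¹⁹)(2.39×10⁻⁴)) ≈ 1.01×10⁻⁶ V.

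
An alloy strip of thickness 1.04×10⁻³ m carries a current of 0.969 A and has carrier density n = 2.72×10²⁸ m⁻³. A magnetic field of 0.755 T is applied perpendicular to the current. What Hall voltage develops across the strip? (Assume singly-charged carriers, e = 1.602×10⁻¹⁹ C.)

V_H ≈ 1.61×10⁻⁷ V

V_H = IB/(n e t).
V_H = (0.969)(0.755)/((2.72×10²⁸)(1.602×10⁻¹⁹)(1.04×10⁻³)) ≈ 1.61×10⁻⁷ V.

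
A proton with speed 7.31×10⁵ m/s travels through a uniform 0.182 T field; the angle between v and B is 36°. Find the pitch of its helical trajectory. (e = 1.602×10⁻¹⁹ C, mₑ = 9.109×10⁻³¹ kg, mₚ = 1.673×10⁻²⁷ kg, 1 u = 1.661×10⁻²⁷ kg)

p ≈ 0.213 m

v∥ = v cosθ = 7.31×10⁵·cos36° ≈ 5.914×10⁵ m/s.
T = 2πm/(|q|B) = 2π(1.673×10⁻²⁷)/((1.602×10⁻¹⁹)(0.182)) ≈ 3.605×10⁻⁷ s.
pitch = v∥ T = (5.914×10⁵)(3.605×10⁻⁷) ≈ 0.213 m.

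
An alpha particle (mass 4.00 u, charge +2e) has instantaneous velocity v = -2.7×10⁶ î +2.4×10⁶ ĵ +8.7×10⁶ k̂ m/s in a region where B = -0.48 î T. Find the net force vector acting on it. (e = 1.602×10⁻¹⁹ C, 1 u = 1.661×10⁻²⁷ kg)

F ≈ (0, -1.34×10⁻¹², 3.69×10⁻¹³) N

v×B = (0, -4.18×10⁶, 1.15×10⁶) N/C.
F = q v×B = (3.204×10⁻¹⁹ C)·(0, -4.18×10⁶, 1.15×10⁶) = (0, -1.34×10⁻¹², 3.69×10⁻¹³) N.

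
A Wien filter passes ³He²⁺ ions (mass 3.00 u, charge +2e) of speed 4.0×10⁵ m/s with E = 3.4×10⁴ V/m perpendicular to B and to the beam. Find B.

Balance of forces in the selector: qE = qvB ⇒ B = E/v.
B = 3.4×10⁴/4.0×10⁵ = 0.085 T.

B = 0.085 T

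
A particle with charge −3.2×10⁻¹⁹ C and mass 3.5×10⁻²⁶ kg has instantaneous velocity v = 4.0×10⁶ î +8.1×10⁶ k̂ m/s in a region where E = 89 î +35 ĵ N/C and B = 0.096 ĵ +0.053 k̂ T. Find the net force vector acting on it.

v×B = (-7.78×10⁵, -2.12×10⁵, 3.84×10⁵) N/C.
E + v×B = (-7.78×10⁵, -2.12×10⁵, 3.84×10⁵) N/C.
F = q(E + v×B) = (−3.2×10⁻¹⁹ C)·(-7.78×10⁵, -2.12×10⁵, 3.84×10⁵) = (2.49×10⁻¹³, 6.78×10⁻¹⁴, -1.23×10⁻¹³) N.

F ≈ (2.49×10⁻¹³, 6.78×10⁻¹⁴, -1.23×10⁻¹³) N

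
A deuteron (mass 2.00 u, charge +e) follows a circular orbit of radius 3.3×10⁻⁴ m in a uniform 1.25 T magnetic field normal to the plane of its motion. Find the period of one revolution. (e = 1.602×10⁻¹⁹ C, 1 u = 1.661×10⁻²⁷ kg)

T ≈ 1.04×10⁻⁷ s

The cyclotron period depends only on m, q, B: T = 2πm/(|q|B).
T = 2π(3.322×10⁻²⁷)/((1.602×10⁻¹⁹)(1.25)) ≈ 1.04×10⁻⁷ s.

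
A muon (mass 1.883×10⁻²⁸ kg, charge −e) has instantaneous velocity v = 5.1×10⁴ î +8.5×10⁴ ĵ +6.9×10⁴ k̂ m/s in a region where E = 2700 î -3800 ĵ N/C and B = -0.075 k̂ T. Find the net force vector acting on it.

v×B = (-6380, 3820, 0) N/C.
E + v×B = (-3680, 25.0, 0) N/C.
F = q(E + v×B) = (−1.602×10⁻¹⁹ C)·(-3680, 25.0, 0) = (5.89×10⁻¹⁶, -4.00×10⁻¹⁸, 0) N.

F ≈ (5.89×10⁻¹⁶, -4.00×10⁻¹⁸, 0) N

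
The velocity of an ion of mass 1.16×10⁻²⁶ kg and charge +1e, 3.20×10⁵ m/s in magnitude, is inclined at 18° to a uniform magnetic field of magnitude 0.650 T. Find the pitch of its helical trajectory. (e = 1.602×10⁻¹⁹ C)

p ≈ 0.213 m

v∥ = v cosθ = 3.20×10⁵·cos18° ≈ 3.043×10⁵ m/s.
T = 2πm/(|q|B) = 2π(1.16×10⁻²⁶)/((1.602×10⁻¹⁹)(0.650)) ≈ 6.999×10⁻⁷ s.
pitch = v∥ T = (3.043×10⁵)(6.999×10⁻⁷) ≈ 0.213 m.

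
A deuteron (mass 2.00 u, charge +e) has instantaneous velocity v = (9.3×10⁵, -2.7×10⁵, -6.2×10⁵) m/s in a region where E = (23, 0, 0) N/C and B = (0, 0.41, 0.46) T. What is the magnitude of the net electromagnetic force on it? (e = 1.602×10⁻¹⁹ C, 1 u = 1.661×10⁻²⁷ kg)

v×B = (1.30×10⁵, -4.28×10⁵, 3.81×10⁵) N/C.
E + v×B = (1.30×10⁵, -4.28×10⁵, 3.81×10⁵) N/C.
F = q(E + v×B) = (1.602×10⁻¹⁹ C)·(1.30×10⁵, -4.28×10⁵, 3.81×10⁵) = (2.08×10⁻¹⁴, -6.85×10⁻¹⁴, 6.11×10⁻¹⁴) N.
|F| = 9.41×10⁻¹⁴ N.

|F| ≈ 9.41×10⁻¹⁴ N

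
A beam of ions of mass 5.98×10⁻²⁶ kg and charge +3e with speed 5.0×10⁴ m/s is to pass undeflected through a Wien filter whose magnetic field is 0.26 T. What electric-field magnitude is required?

E = 1.3×10⁴ V/m

For straight-line motion qE = qvB, so E = vB.
E = 5.0×10⁴ × 0.26 = 1.3×10⁴ V/m.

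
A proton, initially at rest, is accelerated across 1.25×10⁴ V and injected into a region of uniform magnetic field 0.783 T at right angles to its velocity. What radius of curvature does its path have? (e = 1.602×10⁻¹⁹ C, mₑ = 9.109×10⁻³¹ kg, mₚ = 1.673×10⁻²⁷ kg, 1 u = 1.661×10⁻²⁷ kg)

r ≈ 0.0206 m

Acceleration: |q|V = ½mv² ⇒ v = √(2|q|V/m) = √(2·1.602×10⁻¹⁹·1.25×10⁴/1.673×10⁻²⁷) ≈ 1.547×10⁶ m/s.
In the field: r = mv/(|q|B) = (1.673×10⁻²⁷)(1.547×10⁶)/((1.602×10⁻¹⁹)(0.783)) ≈ 0.0206 m.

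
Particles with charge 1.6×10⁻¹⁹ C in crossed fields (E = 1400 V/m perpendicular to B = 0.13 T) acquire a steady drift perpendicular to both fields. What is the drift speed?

The E×B drift speed is v_d = E/B.
v_d = 1400/0.13 = 1.1×10⁴ m/s.

v_d ≈ 1.1×10⁴ m/s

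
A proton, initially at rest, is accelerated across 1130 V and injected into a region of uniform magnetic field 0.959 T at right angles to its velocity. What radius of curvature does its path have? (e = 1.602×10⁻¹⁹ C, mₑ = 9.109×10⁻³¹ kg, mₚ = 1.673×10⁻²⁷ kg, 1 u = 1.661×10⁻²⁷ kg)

Acceleration: |q|V = ½mv² ⇒ v = √(2|q|V/m) = √(2·1.602×10⁻¹⁹·1130/1.673×10⁻²⁷) ≈ 4.652×10⁵ m/s.
In the field: r = mv/(|q|B) = (1.673×10⁻²⁷)(4.652×10⁵)/((1.602×10⁻¹⁹)(0.959)) ≈ 5.07×10⁻³ m.

r ≈ 5.07×10⁻³ m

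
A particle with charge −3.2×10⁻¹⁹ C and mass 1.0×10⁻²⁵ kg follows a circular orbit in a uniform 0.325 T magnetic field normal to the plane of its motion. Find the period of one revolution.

T ≈ 6.04×10⁻⁶ s

The cyclotron period depends only on m, q, B: T = 2πm/(|q|B).
T = 2π(1.0×10⁻²⁵)/((3.2×10⁻¹⁹)(0.325)) ≈ 6.04×10⁻⁶ s.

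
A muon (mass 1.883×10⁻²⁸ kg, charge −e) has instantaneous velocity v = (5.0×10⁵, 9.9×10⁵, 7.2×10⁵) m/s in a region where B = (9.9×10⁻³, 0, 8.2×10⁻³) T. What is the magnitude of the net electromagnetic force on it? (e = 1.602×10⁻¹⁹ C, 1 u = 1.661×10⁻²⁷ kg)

v×B = (8120, 3030, -9800) N/C.
F = q v×B = (−1.602×10⁻¹⁹ C)·(8120, 3030, -9800) = (-1.30×10⁻¹⁵, -4.85×10⁻¹⁶, 1.57×10⁻¹⁵) N.
|F| = 2.10×10⁻¹⁵ N.

|F| ≈ 2.10×10⁻¹⁵ N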